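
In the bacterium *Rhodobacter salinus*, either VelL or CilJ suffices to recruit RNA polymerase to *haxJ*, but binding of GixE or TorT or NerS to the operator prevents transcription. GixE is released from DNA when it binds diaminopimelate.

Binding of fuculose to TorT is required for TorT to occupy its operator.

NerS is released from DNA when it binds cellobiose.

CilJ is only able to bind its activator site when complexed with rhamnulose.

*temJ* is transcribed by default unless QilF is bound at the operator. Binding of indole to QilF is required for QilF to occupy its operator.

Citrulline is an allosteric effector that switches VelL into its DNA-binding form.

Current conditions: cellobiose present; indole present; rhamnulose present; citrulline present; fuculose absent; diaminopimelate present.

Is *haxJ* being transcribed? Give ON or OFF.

Citrulline is present, so VelL is active.
Diaminopimelate is present, so GixE is inactive.
Fuculose is absent, so TorT is inactive.
Rhamnulose is present, so CilJ is active.
Cellobiose is present, so NerS is inactive.
Activator VelL is present, so *haxJ* is transcribed.

ON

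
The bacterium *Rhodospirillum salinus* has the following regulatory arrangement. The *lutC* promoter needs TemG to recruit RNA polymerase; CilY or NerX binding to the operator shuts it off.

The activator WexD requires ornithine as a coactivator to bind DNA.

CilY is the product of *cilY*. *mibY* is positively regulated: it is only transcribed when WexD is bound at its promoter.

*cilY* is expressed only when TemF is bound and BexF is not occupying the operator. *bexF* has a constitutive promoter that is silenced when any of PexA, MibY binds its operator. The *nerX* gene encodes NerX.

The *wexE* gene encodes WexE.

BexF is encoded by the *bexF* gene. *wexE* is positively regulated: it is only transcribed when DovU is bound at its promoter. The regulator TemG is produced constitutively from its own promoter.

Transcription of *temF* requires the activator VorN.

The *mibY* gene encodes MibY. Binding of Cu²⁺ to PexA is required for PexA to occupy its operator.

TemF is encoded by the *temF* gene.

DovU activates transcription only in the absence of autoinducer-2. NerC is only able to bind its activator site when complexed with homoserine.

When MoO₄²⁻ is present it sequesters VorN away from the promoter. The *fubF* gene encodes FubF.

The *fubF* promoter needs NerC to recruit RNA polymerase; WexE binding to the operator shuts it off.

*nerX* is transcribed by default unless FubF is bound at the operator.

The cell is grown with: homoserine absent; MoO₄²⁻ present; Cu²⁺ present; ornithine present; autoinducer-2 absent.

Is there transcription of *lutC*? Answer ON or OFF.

OFF

Cu²⁺ is present, so PexA is active.
Ornithine is present, so WexD is active.
No repressor is bound and WexD is active, so *mibY* is transcribed.
So MibY is produced and active.
With repressor PexA bound, *bexF* is not transcribed.
So BexF is not produced.
MoO₄²⁻ is present, so VorN is inactive.
Required activator VorN is absent, so *temF* is not transcribed.
So TemF is not produced.
Required activator TemF is absent, so *cilY* is not transcribed.
So CilY is not produced.
TemG is produced constitutively and is active.
Autoinducer-2 is absent, so DovU is active.
No repressor is bound and DovU is active, so *wexE* is transcribed.
So WexE is produced and active.
Homoserine is absent, so NerC is inactive.
With repressor WexE bound, *fubF* is not transcribed.
So FubF is not produced.
With no repressor bound, *nerX* is transcribed.
So NerX is produced and active.
With repressor NerX bound, *lutC* is not transcribed.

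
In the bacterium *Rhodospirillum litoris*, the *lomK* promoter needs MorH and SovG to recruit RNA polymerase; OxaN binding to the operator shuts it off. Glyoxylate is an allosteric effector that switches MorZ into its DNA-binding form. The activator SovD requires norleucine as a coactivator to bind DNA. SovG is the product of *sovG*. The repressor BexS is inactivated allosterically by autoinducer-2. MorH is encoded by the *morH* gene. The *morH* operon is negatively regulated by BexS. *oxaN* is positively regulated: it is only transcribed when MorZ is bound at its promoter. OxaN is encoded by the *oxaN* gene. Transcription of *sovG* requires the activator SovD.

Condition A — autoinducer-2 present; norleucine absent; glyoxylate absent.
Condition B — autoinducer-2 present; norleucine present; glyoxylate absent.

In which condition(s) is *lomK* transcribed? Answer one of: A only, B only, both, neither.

B only

Condition A:
Autoinducer-2 is present, so BexS is inactive.
With no repressor bound, *morH* is transcribed.
So MorH is produced and active.
Norleucine is absent, so SovD is inactive.
Required activator SovD is absent, so *sovG* is not transcribed.
So SovG is not produced.
Glyoxylate is absent, so MorZ is inactive.
Required activator MorZ is absent, so *oxaN* is not transcribed.
So OxaN is not produced.
Required activator SovG is absent, so *lomK* is not transcribed.
→ *lomK* is OFF in A.
Condition B:
Autoinducer-2 is present, so BexS is inactive.
With no repressor bound, *morH* is transcribed.
So MorH is produced and active.
Norleucine is present, so SovD is active.
No repressor is bound and SovD is active, so *sovG* is transcribed.
So SovG is produced and active.
Glyoxylate is absent, so MorZ is inactive.
Required activator MorZ is absent, so *oxaN* is not transcribed.
So OxaN is not produced.
No repressor is bound and MorH and SovG are active, so *lomK* is transcribed.
→ *lomK* is ON in B.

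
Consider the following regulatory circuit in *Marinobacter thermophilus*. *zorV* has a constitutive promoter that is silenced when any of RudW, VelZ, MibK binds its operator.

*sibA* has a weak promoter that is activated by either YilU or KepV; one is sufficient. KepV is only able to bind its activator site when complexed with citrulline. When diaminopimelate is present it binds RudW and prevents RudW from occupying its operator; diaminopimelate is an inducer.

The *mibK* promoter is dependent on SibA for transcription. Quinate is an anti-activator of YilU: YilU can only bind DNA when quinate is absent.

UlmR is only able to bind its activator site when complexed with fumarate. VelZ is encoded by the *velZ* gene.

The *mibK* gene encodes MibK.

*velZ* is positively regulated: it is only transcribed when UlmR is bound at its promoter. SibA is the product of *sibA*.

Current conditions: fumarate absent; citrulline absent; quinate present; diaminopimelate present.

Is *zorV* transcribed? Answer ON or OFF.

Diaminopimelate is present, so RudW is inactive.
Fumarate is absent, so UlmR is inactive.
Required activator UlmR is absent, so *velZ* is not transcribed.
So VelZ is not produced.
Quinate is present, so YilU is inactive.
Citrulline is absent, so KepV is inactive.
No activator is available at the *sibA* promoter, so *sibA* is not transcribed.
So SibA is not produced.
Required activator SibA is absent, so *mibK* is not transcribed.
So MibK is not produced.
With no repressor bound, *zorV* is transcribed.

ON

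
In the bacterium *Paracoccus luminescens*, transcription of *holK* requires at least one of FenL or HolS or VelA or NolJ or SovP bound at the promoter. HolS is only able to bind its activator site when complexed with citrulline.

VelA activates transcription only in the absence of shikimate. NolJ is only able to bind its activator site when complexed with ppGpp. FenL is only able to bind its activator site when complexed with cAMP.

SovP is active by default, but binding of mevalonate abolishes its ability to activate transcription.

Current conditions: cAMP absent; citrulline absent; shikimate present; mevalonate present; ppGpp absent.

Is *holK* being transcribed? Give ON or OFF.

OFF

cAMP is absent, so FenL is inactive.
Citrulline is absent, so HolS is inactive.
Shikimate is present, so VelA is inactive.
ppGpp is absent, so NolJ is inactive.
Mevalonate is present, so SovP is inactive.
No activator is available at the *holK* promoter, so *holK* is not transcribed.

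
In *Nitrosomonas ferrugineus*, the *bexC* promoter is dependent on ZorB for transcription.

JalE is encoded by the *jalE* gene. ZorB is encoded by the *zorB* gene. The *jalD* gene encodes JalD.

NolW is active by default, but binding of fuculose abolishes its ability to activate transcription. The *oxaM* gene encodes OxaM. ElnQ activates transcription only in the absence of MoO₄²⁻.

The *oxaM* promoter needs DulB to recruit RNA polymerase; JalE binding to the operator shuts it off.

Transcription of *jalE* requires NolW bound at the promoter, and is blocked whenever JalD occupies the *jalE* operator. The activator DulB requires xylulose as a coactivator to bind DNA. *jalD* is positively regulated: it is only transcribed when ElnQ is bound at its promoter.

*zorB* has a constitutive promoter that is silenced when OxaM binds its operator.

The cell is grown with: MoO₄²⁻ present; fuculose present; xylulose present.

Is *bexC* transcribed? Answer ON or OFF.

MoO₄²⁻ is present, so ElnQ is inactive.
Required activator ElnQ is absent, so *jalD* is not transcribed.
So JalD is not produced.
Fuculose is present, so NolW is inactive.
Required activator NolW is absent, so *jalE* is not transcribed.
So JalE is not produced.
Xylulose is present, so DulB is active.
No repressor is bound and DulB is active, so *oxaM* is transcribed.
So OxaM is produced and active.
With repressor OxaM bound, *zorB* is not transcribed.
So ZorB is not produced.
Required activator ZorB is absent, so *bexC* is not transcribed.

OFF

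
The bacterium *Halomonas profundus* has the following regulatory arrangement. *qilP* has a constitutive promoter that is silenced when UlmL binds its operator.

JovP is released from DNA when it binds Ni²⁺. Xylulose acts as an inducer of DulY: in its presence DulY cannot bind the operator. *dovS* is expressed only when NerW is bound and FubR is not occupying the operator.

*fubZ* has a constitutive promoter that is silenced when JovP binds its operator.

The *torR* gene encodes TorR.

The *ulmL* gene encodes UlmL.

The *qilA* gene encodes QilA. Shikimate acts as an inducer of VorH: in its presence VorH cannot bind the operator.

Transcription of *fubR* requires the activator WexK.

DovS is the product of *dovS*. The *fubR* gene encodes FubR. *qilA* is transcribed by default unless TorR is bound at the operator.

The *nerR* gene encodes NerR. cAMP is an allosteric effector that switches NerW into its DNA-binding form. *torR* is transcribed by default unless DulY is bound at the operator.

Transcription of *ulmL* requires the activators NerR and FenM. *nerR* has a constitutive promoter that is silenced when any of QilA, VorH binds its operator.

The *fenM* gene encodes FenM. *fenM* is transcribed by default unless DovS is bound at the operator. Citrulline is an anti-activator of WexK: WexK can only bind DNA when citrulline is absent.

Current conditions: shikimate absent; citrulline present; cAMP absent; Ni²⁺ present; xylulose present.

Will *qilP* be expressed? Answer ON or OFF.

Xylulose is present, so DulY is inactive.
With no repressor bound, *torR* is transcribed.
So TorR is produced and active.
With repressor TorR bound, *qilA* is not transcribed.
So QilA is not produced.
Shikimate is absent, so VorH is active.
With repressor VorH bound, *nerR* is not transcribed.
So NerR is not produced.
Citrulline is present, so WexK is inactive.
Required activator WexK is absent, so *fubR* is not transcribed.
So FubR is not produced.
cAMP is absent, so NerW is inactive.
Required activator NerW is absent, so *dovS* is not transcribed.
So DovS is not produced.
With no repressor bound, *fenM* is transcribed.
So FenM is produced and active.
Required activator NerR is absent, so *ulmL* is not transcribed.
So UlmL is not produced.
With no repressor bound, *qilP* is transcribed.

ON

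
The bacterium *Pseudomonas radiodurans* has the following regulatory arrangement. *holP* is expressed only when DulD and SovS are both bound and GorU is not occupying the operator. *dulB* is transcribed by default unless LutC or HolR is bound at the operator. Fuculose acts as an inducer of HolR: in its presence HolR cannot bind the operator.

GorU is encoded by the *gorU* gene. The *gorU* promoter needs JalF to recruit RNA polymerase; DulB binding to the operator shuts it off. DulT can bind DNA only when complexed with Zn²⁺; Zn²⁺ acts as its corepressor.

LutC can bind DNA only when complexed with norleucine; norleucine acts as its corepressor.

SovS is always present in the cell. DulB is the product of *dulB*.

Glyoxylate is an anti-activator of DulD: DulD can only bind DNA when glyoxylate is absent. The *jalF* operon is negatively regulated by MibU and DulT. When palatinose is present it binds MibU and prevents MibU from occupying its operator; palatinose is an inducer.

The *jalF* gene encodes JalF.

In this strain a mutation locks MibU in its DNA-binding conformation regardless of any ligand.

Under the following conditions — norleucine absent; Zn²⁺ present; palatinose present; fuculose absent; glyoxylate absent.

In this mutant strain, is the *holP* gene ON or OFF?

ON

Norleucine is absent, so LutC is inactive.
Fuculose is absent, so HolR is active.
With repressor HolR bound, *dulB* is not transcribed.
So DulB is not produced.
MibU is constitutively active in this strain.
Zn²⁺ is present, so DulT is active.
With repressor MibU bound, *jalF* is not transcribed.
So JalF is not produced.
Required activator JalF is absent, so *gorU* is not transcribed.
So GorU is not produced.
Glyoxylate is absent, so DulD is active.
SovS is produced constitutively and is active.
No repressor is bound and DulD and SovS are active, so *holP* is transcribed.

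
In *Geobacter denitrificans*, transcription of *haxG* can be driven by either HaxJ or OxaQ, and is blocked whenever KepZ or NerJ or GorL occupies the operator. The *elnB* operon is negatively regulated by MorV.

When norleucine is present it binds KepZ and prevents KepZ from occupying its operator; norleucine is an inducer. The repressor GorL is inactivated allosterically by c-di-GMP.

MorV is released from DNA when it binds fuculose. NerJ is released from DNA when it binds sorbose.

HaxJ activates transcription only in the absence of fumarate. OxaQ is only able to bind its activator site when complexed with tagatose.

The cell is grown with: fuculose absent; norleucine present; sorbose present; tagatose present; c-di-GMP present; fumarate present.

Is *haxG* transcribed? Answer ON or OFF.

Fumarate is present, so HaxJ is inactive.
Norleucine is present, so KepZ is inactive.
Sorbose is present, so NerJ is inactive.
c-di-GMP is present, so GorL is inactive.
Tagatose is present, so OxaQ is active.
Activator OxaQ is present, so *haxG* is transcribed.

ON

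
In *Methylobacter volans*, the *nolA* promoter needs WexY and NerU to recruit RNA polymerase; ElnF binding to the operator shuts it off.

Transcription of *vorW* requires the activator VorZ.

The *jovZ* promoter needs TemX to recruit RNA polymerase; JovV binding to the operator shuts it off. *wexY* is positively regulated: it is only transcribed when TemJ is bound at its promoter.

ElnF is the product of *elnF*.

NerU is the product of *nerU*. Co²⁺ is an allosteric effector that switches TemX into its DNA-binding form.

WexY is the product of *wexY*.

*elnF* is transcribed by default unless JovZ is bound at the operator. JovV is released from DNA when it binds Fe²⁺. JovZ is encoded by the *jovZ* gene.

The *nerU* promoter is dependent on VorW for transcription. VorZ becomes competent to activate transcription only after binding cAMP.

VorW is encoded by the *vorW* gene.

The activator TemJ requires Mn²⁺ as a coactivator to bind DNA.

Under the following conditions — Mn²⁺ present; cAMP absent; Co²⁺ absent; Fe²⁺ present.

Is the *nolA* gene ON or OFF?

OFF

Mn²⁺ is present, so TemJ is active.
No repressor is bound and TemJ is active, so *wexY* is transcribed.
So WexY is produced and active.
cAMP is absent, so VorZ is inactive.
Required activator VorZ is absent, so *vorW* is not transcribed.
So VorW is not produced.
Required activator VorW is absent, so *nerU* is not transcribed.
So NerU is not produced.
Co²⁺ is absent, so TemX is inactive.
Fe²⁺ is present, so JovV is inactive.
Required activator TemX is absent, so *jovZ* is not transcribed.
So JovZ is not produced.
With no repressor bound, *elnF* is transcribed.
So ElnF is produced and active.
With repressor ElnF bound, *nolA* is not transcribed.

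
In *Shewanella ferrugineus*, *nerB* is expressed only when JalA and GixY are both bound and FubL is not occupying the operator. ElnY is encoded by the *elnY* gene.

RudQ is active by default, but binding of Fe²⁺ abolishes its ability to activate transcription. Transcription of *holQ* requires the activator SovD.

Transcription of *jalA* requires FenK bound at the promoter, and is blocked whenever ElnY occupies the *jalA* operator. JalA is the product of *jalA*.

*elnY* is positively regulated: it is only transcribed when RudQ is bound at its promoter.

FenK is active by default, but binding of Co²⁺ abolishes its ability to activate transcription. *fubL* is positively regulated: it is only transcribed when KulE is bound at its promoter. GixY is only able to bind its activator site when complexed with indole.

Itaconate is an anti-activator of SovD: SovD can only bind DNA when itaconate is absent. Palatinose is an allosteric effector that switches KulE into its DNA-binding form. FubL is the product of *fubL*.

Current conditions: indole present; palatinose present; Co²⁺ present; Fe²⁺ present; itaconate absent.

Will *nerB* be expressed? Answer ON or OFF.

Fe²⁺ is present, so RudQ is inactive.
Required activator RudQ is absent, so *elnY* is not transcribed.
So ElnY is not produced.
Co²⁺ is present, so FenK is inactive.
Required activator FenK is absent, so *jalA* is not transcribed.
So JalA is not produced.
Palatinose is present, so KulE is active.
No repressor is bound and KulE is active, so *fubL* is transcribed.
So FubL is produced and active.
Indole is present, so GixY is active.
With repressor FubL bound, *nerB* is not transcribed.

OFF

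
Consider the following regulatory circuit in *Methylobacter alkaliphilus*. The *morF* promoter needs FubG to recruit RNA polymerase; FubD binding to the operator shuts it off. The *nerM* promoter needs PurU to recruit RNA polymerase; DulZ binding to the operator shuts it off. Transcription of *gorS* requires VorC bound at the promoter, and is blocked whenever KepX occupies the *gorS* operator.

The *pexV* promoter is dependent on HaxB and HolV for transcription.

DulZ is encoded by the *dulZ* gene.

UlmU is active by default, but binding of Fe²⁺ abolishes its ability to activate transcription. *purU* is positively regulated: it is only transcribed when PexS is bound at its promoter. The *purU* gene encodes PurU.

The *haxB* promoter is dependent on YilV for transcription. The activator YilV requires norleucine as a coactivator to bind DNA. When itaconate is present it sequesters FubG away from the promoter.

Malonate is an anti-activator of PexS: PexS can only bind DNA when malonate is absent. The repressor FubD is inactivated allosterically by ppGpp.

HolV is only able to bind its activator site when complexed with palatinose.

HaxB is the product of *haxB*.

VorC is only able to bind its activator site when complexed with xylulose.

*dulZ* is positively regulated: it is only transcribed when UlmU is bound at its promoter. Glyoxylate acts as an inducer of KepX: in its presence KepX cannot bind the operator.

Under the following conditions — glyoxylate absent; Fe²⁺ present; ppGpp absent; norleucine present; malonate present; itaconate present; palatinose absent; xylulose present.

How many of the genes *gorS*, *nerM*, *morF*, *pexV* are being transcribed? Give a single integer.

Glyoxylate is absent, so KepX is active.
Xylulose is present, so VorC is active.
With repressor KepX bound, *gorS* is not transcribed.
→ *gorS* is OFF.
Malonate is present, so PexS is inactive.
Required activator PexS is absent, so *purU* is not transcribed.
So PurU is not produced.
Fe²⁺ is present, so UlmU is inactive.
Required activator UlmU is absent, so *dulZ* is not transcribed.
So DulZ is not produced.
Required activator PurU is absent, so *nerM* is not transcribed.
→ *nerM* is OFF.
Itaconate is present, so FubG is inactive.
ppGpp is absent, so FubD is active.
With repressor FubD bound, *morF* is not transcribed.
→ *morF* is OFF.
Norleucine is present, so YilV is active.
No repressor is bound and YilV is active, so *haxB* is transcribed.
So HaxB is produced and active.
Palatinose is absent, so HolV is inactive.
Required activator HolV is absent, so *pexV* is not transcribed.
→ *pexV* is OFF.
0 of the 4 genes are transcribed.

0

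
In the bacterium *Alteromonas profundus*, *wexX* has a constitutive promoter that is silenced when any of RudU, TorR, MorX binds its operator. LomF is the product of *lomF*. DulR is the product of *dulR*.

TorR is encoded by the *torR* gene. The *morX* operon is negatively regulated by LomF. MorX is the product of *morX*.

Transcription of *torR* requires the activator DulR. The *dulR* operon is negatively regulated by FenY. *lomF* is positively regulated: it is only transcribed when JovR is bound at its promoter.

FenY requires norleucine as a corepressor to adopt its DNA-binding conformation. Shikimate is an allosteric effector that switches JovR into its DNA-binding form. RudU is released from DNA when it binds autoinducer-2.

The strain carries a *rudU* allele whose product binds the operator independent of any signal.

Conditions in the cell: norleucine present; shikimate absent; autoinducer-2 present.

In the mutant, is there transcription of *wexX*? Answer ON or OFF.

RudU is constitutively active in this strain.
Norleucine is present, so FenY is active.
With repressor FenY bound, *dulR* is not transcribed.
So DulR is not produced.
Required activator DulR is absent, so *torR* is not transcribed.
So TorR is not produced.
Shikimate is absent, so JovR is inactive.
Required activator JovR is absent, so *lomF* is not transcribed.
So LomF is not produced.
With no repressor bound, *morX* is transcribed.
So MorX is produced and active.
With repressor RudU bound, *wexX* is not transcribed.

OFF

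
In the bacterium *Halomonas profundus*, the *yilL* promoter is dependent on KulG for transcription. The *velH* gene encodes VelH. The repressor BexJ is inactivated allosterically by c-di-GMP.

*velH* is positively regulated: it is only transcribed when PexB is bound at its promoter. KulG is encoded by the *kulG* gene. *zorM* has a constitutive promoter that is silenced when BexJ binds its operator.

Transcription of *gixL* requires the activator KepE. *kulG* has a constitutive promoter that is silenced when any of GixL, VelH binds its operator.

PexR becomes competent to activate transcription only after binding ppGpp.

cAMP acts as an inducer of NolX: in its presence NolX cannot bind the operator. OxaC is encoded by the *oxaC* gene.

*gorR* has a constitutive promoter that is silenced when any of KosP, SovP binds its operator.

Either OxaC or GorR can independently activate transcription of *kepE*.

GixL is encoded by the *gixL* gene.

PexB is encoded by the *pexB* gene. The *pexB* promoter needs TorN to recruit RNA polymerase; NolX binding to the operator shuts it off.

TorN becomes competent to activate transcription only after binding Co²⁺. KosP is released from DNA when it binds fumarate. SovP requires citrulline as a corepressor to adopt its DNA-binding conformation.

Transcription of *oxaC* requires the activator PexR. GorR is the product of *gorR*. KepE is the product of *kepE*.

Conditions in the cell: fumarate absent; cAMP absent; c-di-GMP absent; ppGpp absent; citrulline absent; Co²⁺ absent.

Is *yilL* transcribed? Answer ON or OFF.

ON

ppGpp is absent, so PexR is inactive.
Required activator PexR is absent, so *oxaC* is not transcribed.
So OxaC is not produced.
Fumarate is absent, so KosP is active.
Citrulline is absent, so SovP is inactive.
With repressor KosP bound, *gorR* is not transcribed.
So GorR is not produced.
No activator is available at the *kepE* promoter, so *kepE* is not transcribed.
So KepE is not produced.
Required activator KepE is absent, so *gixL* is not transcribed.
So GixL is not produced.
Co²⁺ is absent, so TorN is inactive.
cAMP is absent, so NolX is active.
With repressor NolX bound, *pexB* is not transcribed.
So PexB is not produced.
Required activator PexB is absent, so *velH* is not transcribed.
So VelH is not produced.
With no repressor bound, *kulG* is transcribed.
So KulG is produced and active.
No repressor is bound and KulG is active, so *yilL* is transcribed.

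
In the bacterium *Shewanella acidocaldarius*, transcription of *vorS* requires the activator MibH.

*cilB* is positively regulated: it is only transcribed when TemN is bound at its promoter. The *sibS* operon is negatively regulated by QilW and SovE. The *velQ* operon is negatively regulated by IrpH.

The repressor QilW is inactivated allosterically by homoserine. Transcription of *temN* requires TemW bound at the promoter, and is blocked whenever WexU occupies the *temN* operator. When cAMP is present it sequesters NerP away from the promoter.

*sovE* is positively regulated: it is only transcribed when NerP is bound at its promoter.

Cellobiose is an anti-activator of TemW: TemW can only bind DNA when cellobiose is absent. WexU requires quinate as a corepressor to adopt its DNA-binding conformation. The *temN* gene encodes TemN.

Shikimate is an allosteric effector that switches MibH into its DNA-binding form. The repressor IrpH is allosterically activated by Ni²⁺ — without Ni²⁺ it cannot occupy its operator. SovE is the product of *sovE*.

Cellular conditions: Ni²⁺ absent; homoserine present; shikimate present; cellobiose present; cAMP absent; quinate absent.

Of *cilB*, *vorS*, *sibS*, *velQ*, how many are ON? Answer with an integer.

2

Cellobiose is present, so TemW is inactive.
Quinate is absent, so WexU is inactive.
Required activator TemW is absent, so *temN* is not transcribed.
So TemN is not produced.
Required activator TemN is absent, so *cilB* is not transcribed.
→ *cilB* is OFF.
Shikimate is present, so MibH is active.
No repressor is bound and MibH is active, so *vorS* is transcribed.
→ *vorS* is ON.
Homoserine is present, so QilW is inactive.
cAMP is absent, so NerP is active.
No repressor is bound and NerP is active, so *sovE* is transcribed.
So SovE is produced and active.
With repressor SovE bound, *sibS* is not transcribed.
→ *sibS* is OFF.
Ni²⁺ is absent, so IrpH is inactive.
With no repressor bound, *velQ* is transcribed.
→ *velQ* is ON.
2 of the 4 genes are transcribed.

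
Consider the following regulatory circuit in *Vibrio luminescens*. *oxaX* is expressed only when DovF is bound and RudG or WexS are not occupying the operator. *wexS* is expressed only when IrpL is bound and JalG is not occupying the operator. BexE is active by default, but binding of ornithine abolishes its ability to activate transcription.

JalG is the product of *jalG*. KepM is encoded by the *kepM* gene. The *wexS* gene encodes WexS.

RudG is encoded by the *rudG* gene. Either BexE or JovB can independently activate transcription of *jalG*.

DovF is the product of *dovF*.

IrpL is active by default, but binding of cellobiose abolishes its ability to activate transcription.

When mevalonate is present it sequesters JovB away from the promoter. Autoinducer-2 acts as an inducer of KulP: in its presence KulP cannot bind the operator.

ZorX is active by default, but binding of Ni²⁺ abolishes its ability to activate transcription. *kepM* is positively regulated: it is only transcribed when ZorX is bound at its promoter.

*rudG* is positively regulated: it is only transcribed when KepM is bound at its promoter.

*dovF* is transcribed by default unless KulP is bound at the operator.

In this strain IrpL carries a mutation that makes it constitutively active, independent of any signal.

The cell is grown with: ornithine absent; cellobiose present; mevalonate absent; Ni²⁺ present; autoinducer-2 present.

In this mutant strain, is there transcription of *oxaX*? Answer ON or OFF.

Ni²⁺ is present, so ZorX is inactive.
Required activator ZorX is absent, so *kepM* is not transcribed.
So KepM is not produced.
Required activator KepM is absent, so *rudG* is not transcribed.
So RudG is not produced.
IrpL is constitutively active in this strain.
Ornithine is absent, so BexE is active.
Mevalonate is absent, so JovB is active.
Activator BexE is present, so *jalG* is transcribed.
So JalG is produced and active.
With repressor JalG bound, *wexS* is not transcribed.
So WexS is not produced.
Autoinducer-2 is present, so KulP is inactive.
With no repressor bound, *dovF* is transcribed.
So DovF is produced and active.
No repressor is bound and DovF is active, so *oxaX* is transcribed.

ON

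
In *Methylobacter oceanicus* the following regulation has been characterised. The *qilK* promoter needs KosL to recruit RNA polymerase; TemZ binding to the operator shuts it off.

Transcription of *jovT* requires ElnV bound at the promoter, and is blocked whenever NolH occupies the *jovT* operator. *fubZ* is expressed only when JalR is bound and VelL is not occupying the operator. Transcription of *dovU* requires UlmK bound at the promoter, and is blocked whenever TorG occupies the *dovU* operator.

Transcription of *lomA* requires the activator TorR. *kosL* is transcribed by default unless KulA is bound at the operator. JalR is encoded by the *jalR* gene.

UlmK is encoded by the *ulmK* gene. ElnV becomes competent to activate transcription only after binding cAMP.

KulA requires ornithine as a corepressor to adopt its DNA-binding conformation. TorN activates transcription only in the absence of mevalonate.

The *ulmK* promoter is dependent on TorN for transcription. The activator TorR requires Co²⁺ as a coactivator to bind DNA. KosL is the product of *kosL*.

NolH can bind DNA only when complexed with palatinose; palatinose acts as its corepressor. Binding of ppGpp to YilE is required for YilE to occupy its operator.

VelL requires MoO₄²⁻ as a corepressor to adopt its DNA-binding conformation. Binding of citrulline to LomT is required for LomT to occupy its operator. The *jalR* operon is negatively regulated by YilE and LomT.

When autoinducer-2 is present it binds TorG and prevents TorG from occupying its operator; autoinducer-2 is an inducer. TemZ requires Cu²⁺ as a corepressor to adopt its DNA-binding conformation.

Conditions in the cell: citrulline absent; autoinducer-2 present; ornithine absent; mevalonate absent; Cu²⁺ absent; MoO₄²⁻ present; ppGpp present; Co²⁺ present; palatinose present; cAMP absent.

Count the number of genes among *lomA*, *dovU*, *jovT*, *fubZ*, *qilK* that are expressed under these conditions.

Co²⁺ is present, so TorR is active.
No repressor is bound and TorR is active, so *lomA* is transcribed.
→ *lomA* is ON.
Autoinducer-2 is present, so TorG is inactive.
Mevalonate is absent, so TorN is active.
No repressor is bound and TorN is active, so *ulmK* is transcribed.
So UlmK is produced and active.
No repressor is bound and UlmK is active, so *dovU* is transcribed.
→ *dovU* is ON.
Palatinose is present, so NolH is active.
cAMP is absent, so ElnV is inactive.
With repressor NolH bound, *jovT* is not transcribed.
→ *jovT* is OFF.
MoO₄²⁻ is present, so VelL is active.
ppGpp is present, so YilE is active.
Citrulline is absent, so LomT is inactive.
With repressor YilE bound, *jalR* is not transcribed.
So JalR is not produced.
With repressor VelL bound, *fubZ* is not transcribed.
→ *fubZ* is OFF.
Cu²⁺ is absent, so TemZ is inactive.
Ornithine is absent, so KulA is inactive.
With no repressor bound, *kosL* is transcribed.
So KosL is produced and active.
No repressor is bound and KosL is active, so *qilK* is transcribed.
→ *qilK* is ON.
3 of the 5 genes are transcribed.

3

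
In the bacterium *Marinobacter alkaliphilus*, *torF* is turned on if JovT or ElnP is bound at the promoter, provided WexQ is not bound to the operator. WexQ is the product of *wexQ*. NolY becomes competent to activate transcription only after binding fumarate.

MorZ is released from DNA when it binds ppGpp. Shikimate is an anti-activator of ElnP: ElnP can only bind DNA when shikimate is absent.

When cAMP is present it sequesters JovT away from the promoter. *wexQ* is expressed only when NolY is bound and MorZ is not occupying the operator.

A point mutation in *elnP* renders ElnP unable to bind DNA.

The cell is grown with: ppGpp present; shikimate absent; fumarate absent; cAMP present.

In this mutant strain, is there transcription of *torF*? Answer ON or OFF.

OFF

ppGpp is present, so MorZ is inactive.
Fumarate is absent, so NolY is inactive.
Required activator NolY is absent, so *wexQ* is not transcribed.
So WexQ is not produced.
cAMP is present, so JovT is inactive.
ElnP is non-functional in this strain, so it has no effect.
No activator is available at the *torF* promoter, so *torF* is not transcribed.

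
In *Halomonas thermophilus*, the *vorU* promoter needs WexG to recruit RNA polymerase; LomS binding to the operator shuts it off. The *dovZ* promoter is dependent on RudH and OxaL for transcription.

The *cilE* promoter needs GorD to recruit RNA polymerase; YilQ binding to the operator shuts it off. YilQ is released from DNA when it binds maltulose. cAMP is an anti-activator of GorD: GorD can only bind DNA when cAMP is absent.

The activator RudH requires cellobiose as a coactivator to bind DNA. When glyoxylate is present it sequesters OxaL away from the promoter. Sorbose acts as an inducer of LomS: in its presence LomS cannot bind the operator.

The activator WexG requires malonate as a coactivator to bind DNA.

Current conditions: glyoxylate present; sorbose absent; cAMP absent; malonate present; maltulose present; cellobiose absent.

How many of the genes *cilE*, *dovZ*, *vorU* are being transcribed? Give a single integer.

1

cAMP is absent, so GorD is active.
Maltulose is present, so YilQ is inactive.
No repressor is bound and GorD is active, so *cilE* is transcribed.
→ *cilE* is ON.
Cellobiose is absent, so RudH is inactive.
Glyoxylate is present, so OxaL is inactive.
Required activator RudH is absent, so *dovZ* is not transcribed.
→ *dovZ* is OFF.
Sorbose is absent, so LomS is active.
Malonate is present, so WexG is active.
With repressor LomS bound, *vorU* is not transcribed.
→ *vorU* is OFF.
1 of the 3 genes is transcribed.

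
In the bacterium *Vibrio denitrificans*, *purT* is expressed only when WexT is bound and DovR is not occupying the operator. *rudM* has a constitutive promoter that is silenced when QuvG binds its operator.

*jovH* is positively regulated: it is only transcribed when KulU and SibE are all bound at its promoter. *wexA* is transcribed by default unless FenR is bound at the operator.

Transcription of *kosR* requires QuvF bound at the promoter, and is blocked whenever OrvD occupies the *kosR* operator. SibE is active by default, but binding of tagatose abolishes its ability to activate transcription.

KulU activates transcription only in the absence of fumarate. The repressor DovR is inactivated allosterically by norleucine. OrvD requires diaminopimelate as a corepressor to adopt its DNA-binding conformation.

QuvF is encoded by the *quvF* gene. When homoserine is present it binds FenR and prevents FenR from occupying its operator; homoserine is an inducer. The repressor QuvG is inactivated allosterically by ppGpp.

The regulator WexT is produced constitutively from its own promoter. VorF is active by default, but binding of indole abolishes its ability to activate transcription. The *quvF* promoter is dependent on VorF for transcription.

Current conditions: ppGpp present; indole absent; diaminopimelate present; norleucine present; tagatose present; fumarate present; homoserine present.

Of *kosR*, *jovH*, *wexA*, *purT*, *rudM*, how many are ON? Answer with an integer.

Indole is absent, so VorF is active.
No repressor is bound and VorF is active, so *quvF* is transcribed.
So QuvF is produced and active.
Diaminopimelate is present, so OrvD is active.
With repressor OrvD bound, *kosR* is not transcribed.
→ *kosR* is OFF.
Fumarate is present, so KulU is inactive.
Tagatose is present, so SibE is inactive.
Required activator KulU is absent, so *jovH* is not transcribed.
→ *jovH* is OFF.
Homoserine is present, so FenR is inactive.
With no repressor bound, *wexA* is transcribed.
→ *wexA* is ON.
Norleucine is present, so DovR is inactive.
WexT is produced constitutively and is active.
No repressor is bound and WexT is active, so *purT* is transcribed.
→ *purT* is ON.
ppGpp is present, so QuvG is inactive.
With no repressor bound, *rudM* is transcribed.
→ *rudM* is ON.
3 of the 5 genes are transcribed.

3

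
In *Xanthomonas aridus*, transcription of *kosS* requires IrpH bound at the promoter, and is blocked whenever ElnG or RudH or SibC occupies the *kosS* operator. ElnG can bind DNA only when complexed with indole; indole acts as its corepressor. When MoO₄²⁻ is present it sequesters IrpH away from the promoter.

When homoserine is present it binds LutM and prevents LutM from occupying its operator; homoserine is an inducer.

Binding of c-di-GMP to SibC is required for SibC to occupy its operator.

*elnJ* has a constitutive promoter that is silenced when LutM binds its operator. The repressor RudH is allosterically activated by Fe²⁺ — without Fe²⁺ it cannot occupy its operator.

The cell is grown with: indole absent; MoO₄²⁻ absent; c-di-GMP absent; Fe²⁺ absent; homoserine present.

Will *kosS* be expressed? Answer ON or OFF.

ON

Indole is absent, so ElnG is inactive.
MoO₄²⁻ is absent, so IrpH is active.
Fe²⁺ is absent, so RudH is inactive.
c-di-GMP is absent, so SibC is inactive.
No repressor is bound and IrpH is active, so *kosS* is transcribed.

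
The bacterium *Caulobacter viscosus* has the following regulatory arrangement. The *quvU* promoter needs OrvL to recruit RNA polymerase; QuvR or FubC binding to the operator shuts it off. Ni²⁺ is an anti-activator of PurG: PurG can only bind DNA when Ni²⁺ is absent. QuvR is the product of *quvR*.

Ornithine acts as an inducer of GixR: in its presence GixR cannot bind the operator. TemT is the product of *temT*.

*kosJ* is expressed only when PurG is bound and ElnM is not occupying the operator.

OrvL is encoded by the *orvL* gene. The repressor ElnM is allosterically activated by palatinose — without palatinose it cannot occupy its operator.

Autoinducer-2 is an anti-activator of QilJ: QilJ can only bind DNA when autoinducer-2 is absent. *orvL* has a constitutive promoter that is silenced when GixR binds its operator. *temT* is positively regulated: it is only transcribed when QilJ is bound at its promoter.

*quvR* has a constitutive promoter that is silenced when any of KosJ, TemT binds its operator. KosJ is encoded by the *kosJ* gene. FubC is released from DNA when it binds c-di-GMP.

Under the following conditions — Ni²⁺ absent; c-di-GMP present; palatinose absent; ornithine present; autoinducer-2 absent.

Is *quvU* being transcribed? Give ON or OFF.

ON

Ni²⁺ is absent, so PurG is active.
Palatinose is absent, so ElnM is inactive.
No repressor is bound and PurG is active, so *kosJ* is transcribed.
So KosJ is produced and active.
Autoinducer-2 is absent, so QilJ is active.
No repressor is bound and QilJ is active, so *temT* is transcribed.
So TemT is produced and active.
With repressor KosJ bound, *quvR* is not transcribed.
So QuvR is not produced.
c-di-GMP is present, so FubC is inactive.
Ornithine is present, so GixR is inactive.
With no repressor bound, *orvL* is transcribed.
So OrvL is produced and active.
No repressor is bound and OrvL is active, so *quvU* is transcribed.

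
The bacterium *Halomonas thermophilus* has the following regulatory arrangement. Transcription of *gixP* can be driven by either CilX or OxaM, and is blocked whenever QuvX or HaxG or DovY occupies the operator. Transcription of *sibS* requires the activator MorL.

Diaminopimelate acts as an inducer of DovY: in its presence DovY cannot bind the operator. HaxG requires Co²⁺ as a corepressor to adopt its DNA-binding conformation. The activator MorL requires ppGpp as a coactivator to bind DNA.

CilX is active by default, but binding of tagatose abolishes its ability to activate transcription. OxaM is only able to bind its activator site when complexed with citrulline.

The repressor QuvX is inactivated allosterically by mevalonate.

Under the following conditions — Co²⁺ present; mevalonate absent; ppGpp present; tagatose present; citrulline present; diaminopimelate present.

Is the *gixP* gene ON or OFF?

Mevalonate is absent, so QuvX is active.
Co²⁺ is present, so HaxG is active.
Tagatose is present, so CilX is inactive.
Diaminopimelate is present, so DovY is inactive.
Citrulline is present, so OxaM is active.
With repressor QuvX bound, *gixP* is not transcribed.

OFF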